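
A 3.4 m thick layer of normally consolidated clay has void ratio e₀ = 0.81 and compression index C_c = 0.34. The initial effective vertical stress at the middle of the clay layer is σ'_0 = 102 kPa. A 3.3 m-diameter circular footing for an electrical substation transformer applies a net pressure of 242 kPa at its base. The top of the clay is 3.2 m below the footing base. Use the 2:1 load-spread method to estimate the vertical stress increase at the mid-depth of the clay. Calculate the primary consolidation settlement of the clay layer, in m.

S_c ≈ 0.0902 m

Mid-depth of clay below the footing base: z = 3.2 + 3.4/2 = 4.9 m.
Stress increase at mid-clay by the 2:1 spreading method:
Δσ ≈ qD²/(D+z)² = 242×3.3²/(3.3+4.9)² = 39.194 kPa
Final effective stress: σ'_f = σ'_0 + Δσ = 102 + 39.194 = 141.19 kPa.
Normally consolidated clay, so the full stress increment lies on the virgin compression line:
S_c = C_c·H/(1+e₀)·log₁₀(σ'_f/σ'_0) = 0.34×3.4/(1+0.81)×log₁₀(141.19/102)
    = 0.63867 × 0.1412 = 0.09018 m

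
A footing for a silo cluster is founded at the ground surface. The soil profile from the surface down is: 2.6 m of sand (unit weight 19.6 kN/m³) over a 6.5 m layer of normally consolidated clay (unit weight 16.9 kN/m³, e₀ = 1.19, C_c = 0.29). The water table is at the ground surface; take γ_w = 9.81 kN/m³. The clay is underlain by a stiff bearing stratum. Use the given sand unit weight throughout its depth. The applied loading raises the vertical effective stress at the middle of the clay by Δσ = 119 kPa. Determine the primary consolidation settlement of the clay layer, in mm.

S_c ≈ 463 mm

Mid-depth of clay below the ground surface: z = 2.6 + 6.5/2 = 5.85 m.
Total vertical stress at mid-clay: σ_v = 19.6×2.6 + 16.9×3.25 = 105.89 kPa.
Pore pressure: u = 9.81×(5.85 − 0) = 57.389 kPa.
Initial effective stress: σ'_0 = σ_v − u = 105.89 − 57.389 = 48.501 kPa.
Final effective stress: σ'_f = σ'_0 + Δσ = 48.501 + 119 = 167.5 kPa.
Normally consolidated clay, so the full stress increment lies on the virgin compression line:
S_c = C_c·H/(1+e₀)·log₁₀(σ'_f/σ'_0) = 0.29×6.5/(1+1.19)×log₁₀(167.5/48.501)
    = 0.86073 × 0.53826 = 0.4633 m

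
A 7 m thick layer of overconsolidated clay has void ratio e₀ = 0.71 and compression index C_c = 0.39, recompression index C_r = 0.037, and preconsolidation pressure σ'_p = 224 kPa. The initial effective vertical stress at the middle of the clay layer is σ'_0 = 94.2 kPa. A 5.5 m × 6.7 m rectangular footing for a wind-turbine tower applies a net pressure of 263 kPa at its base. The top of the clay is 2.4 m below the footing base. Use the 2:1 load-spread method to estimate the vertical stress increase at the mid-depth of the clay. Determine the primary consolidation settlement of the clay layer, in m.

Mid-depth of clay below the footing base: z = 2.4 + 7/2 = 5.9 m.
Stress increase at mid-clay by the 2:1 spreading method:
Δσ = qBL/((B+z)(L+z)) = 263×5.5×6.7/((5.5+5.9)(6.7+5.9)) = 67.471 kPa
Final effective stress: σ'_f = 94.2 + 67.471 = 161.67 kPa.
σ'_f = 161.67 ≤ σ'_p = 224 kPa, so the clay remains overconsolidated and only the recompression index applies:
S_c = C_r·H/(1+e₀)·log₁₀(σ'_f/σ'_0) = 0.037×7/1.71×log₁₀(161.67/94.2)
    = 0.15146 × 0.23458 = 0.03553 m

S_c ≈ 0.0355 m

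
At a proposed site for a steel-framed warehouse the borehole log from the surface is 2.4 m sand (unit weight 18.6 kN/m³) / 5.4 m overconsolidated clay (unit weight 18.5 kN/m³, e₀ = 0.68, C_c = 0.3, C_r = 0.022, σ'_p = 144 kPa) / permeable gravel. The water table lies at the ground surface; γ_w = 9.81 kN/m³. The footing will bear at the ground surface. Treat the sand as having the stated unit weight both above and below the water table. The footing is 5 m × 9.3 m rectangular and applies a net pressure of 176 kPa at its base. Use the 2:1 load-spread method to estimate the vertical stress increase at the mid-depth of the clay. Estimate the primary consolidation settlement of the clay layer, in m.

S_c ≈ 0.0251 m

Mid-depth of clay below the ground surface: z = 2.4 + 5.4/2 = 5.1 m.
Total vertical stress at mid-clay: σ_v = 18.6×2.4 + 18.5×2.7 = 94.59 kPa.
Pore pressure: u = 9.81×(5.1 − 0) = 50.031 kPa.
Initial effective stress: σ'_0 = σ_v − u = 94.59 − 50.031 = 44.559 kPa.
Stress increase at mid-clay by the 2:1 spreading method:
Δσ = qBL/((B+z)(L+z)) = 176×5×9.3/((5+5.1)(9.3+5.1)) = 56.271 kPa
Final effective stress: σ'_f = 44.559 + 56.271 = 100.83 kPa.
σ'_f = 100.83 ≤ σ'_p = 144 kPa, so the clay remains overconsolidated and only the recompression index applies:
S_c = C_r·H/(1+e₀)·log₁₀(σ'_f/σ'_0) = 0.022×5.4/1.68×log₁₀(100.83/44.559)
    = 0.070715 × 0.35465 = 0.02508 m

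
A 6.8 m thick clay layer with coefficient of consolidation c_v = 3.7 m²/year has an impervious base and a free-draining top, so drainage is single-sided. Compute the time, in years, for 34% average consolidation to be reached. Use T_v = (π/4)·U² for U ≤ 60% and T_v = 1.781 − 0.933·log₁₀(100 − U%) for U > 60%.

Drainage path length: H_d = H = 6.8 m (single drainage).
U ≤ 60%: T_v = (π/4)·U² = (π/4)×0.34² = 0.090792.
t = T_v·H_d²/c_v = 0.090792×6.8²/3.7 = 1.135 years.

t ≈ 1.13 years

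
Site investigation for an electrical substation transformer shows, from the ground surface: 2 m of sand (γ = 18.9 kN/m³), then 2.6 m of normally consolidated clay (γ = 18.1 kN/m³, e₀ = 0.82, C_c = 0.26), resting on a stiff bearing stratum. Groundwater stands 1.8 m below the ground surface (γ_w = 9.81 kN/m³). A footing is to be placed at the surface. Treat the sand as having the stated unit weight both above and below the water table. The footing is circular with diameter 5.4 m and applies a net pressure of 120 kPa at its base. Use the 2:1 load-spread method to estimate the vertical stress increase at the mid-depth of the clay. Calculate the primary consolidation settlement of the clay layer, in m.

S_c ≈ 0.111 m

Mid-depth of clay below the ground surface: z = 2 + 2.6/2 = 3.3 m.
Total vertical stress at mid-clay: σ_v = 18.9×2 + 18.1×1.3 = 61.33 kPa.
Pore pressure: u = 9.81×(3.3 − 1.8) = 14.715 kPa.
Initial effective stress: σ'_0 = σ_v − u = 61.33 − 14.715 = 46.615 kPa.
Stress increase at mid-clay by the 2:1 spreading method:
Δσ ≈ qD²/(D+z)² = 120×5.4²/(5.4+3.3)² = 46.231 kPa
Final effective stress: σ'_f = σ'_0 + Δσ = 46.615 + 46.231 = 92.846 kPa.
Normally consolidated clay, so the full stress increment lies on the virgin compression line:
S_c = C_c·H/(1+e₀)·log₁₀(σ'_f/σ'_0) = 0.26×2.6/(1+0.82)×log₁₀(92.846/46.615)
    = 0.37143 × 0.29924 = 0.1111 m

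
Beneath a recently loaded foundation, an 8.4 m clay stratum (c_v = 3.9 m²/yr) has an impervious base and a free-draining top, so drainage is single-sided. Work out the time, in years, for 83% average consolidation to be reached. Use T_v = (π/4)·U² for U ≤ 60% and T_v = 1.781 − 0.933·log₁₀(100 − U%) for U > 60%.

Drainage path length: H_d = H = 8.4 m (single drainage).
U > 60%: T_v = 1.781 − 0.933·log₁₀(100 − 83) = 0.63299.
t = T_v·H_d²/c_v = 0.63299×8.4²/3.9 = 11.45 years.

t ≈ 11.5 years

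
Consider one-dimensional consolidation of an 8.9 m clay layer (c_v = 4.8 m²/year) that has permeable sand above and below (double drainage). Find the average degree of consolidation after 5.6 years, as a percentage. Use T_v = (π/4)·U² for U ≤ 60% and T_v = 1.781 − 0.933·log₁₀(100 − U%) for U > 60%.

Drainage path length: H_d = H/2 = 4.45 m (double drainage).
T_v = c_v·t/H_d² = 4.8×5.6/4.45² = 1.3574.
T_v = 1.3574 corresponds to the U > 60% branch:
U = 1 − 10^((1.781 − T_v)/0.933)/100 = 0.9716

U ≈ 97.2 %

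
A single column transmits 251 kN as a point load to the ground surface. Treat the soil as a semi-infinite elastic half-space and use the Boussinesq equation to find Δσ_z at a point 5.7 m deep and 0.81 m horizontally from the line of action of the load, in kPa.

Δσ_z ≈ 3.51 kPa

Boussinesq vertical stress below a point load on an elastic half-space:
Δσ_z = 3P/(2πz²) · [1 + (r/z)²]^(−5/2)
r/z = 0.81/5.7 = 0.14211; [1+(r/z)²]^(−5/2) = 0.95125.
Δσ_z = 3×251/(2π×5.7²) × 0.95125 = 3.6886 × 0.95125 = 3.509 kPa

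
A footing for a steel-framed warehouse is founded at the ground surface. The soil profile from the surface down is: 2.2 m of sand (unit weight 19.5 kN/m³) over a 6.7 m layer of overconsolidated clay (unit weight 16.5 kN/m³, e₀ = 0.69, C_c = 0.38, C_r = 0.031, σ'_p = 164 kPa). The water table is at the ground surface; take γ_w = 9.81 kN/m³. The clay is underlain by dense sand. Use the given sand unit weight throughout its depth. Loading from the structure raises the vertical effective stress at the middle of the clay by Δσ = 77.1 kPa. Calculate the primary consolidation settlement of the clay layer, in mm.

S_c ≈ 54.2 mm

Mid-depth of clay below the ground surface: z = 2.2 + 6.7/2 = 5.55 m.
Total vertical stress at mid-clay: σ_v = 19.5×2.2 + 16.5×3.35 = 98.175 kPa.
Pore pressure: u = 9.81×(5.55 − 0) = 54.446 kPa.
Initial effective stress: σ'_0 = σ_v − u = 98.175 − 54.446 = 43.729 kPa.
Final effective stress: σ'_f = 43.729 + 77.1 = 120.83 kPa.
σ'_f = 120.83 ≤ σ'_p = 164 kPa, so the clay remains overconsolidated and only the recompression index applies:
S_c = C_r·H/(1+e₀)·log₁₀(σ'_f/σ'_0) = 0.031×6.7/1.69×log₁₀(120.83/43.729)
    = 0.1229 × 0.44141 = 0.05425 m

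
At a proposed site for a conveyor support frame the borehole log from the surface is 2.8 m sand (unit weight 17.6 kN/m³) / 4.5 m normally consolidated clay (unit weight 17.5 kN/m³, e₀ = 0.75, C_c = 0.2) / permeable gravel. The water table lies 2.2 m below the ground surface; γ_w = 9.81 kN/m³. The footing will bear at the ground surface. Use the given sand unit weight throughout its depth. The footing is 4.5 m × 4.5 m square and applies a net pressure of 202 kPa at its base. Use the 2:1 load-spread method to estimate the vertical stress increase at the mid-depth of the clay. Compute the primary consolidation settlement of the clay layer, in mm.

Mid-depth of clay below the ground surface: z = 2.8 + 4.5/2 = 5.05 m.
Total vertical stress at mid-clay: σ_v = 17.6×2.8 + 17.5×2.25 = 88.655 kPa.
Pore pressure: u = 9.81×(5.05 − 2.2) = 27.959 kPa.
Initial effective stress: σ'_0 = σ_v − u = 88.655 − 27.959 = 60.696 kPa.
Stress increase at mid-clay by the 2:1 spreading method:
Δσ = qBL/((B+z)(L+z)) = 202×4.5×4.5/((4.5+5.05)(4.5+5.05)) = 44.851 kPa
Final effective stress: σ'_f = σ'_0 + Δσ = 60.696 + 44.851 = 105.55 kPa.
Normally consolidated clay, so the full stress increment lies on the virgin compression line:
S_c = C_c·H/(1+e₀)·log₁₀(σ'_f/σ'_0) = 0.2×4.5/(1+0.75)×log₁₀(105.55/60.696)
    = 0.51429 × 0.2403 = 0.1236 m

S_c ≈ 124 mm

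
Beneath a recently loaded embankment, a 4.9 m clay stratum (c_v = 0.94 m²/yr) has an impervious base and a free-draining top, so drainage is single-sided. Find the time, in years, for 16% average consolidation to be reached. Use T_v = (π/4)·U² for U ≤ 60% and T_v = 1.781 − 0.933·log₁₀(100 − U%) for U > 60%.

Drainage path length: H_d = H = 4.9 m (single drainage).
U ≤ 60%: T_v = (π/4)·U² = (π/4)×0.16² = 0.020106.
t = T_v·H_d²/c_v = 0.020106×4.9²/0.94 = 0.5136 years.

t ≈ 0.514 years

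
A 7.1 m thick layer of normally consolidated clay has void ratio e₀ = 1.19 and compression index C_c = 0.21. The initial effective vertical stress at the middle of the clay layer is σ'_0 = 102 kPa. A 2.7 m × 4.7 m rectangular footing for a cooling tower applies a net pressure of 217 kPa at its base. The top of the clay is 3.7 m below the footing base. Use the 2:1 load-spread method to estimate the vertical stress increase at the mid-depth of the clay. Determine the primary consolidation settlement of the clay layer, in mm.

S_c ≈ 60.5 mm

Mid-depth of clay below the footing base: z = 3.7 + 7.1/2 = 7.25 m.
Stress increase at mid-clay by the 2:1 spreading method:
Δσ = qBL/((B+z)(L+z)) = 217×2.7×4.7/((2.7+7.25)(4.7+7.25)) = 23.16 kPa
Final effective stress: σ'_f = σ'_0 + Δσ = 102 + 23.16 = 125.16 kPa.
Normally consolidated clay, so the full stress increment lies on the virgin compression line:
S_c = C_c·H/(1+e₀)·log₁₀(σ'_f/σ'_0) = 0.21×7.1/(1+1.19)×log₁₀(125.16/102)
    = 0.68082 × 0.088865 = 0.0605 m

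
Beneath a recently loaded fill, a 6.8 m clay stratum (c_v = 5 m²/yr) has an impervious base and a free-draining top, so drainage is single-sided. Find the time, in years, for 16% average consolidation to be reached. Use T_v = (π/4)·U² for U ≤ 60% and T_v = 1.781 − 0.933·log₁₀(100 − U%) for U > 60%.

t ≈ 0.186 years

Drainage path length: H_d = H = 6.8 m (single drainage).
U ≤ 60%: T_v = (π/4)·U² = (π/4)×0.16² = 0.020106.
t = T_v·H_d²/c_v = 0.020106×6.8²/5 = 0.1859 years.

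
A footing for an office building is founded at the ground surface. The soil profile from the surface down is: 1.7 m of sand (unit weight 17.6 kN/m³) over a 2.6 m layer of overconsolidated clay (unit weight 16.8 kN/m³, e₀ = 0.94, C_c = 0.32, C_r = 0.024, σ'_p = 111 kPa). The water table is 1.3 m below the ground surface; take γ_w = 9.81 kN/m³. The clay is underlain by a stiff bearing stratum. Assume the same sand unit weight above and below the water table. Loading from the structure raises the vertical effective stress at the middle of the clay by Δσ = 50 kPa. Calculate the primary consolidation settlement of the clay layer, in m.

Mid-depth of clay below the ground surface: z = 1.7 + 2.6/2 = 3 m.
Total vertical stress at mid-clay: σ_v = 17.6×1.7 + 16.8×1.3 = 51.76 kPa.
Pore pressure: u = 9.81×(3 − 1.3) = 16.677 kPa.
Initial effective stress: σ'_0 = σ_v − u = 51.76 − 16.677 = 35.083 kPa.
Final effective stress: σ'_f = 35.083 + 50 = 85.083 kPa.
σ'_f = 85.083 ≤ σ'_p = 111 kPa, so the clay remains overconsolidated and only the recompression index applies:
S_c = C_r·H/(1+e₀)·log₁₀(σ'_f/σ'_0) = 0.024×2.6/1.94×log₁₀(85.083/35.083)
    = 0.032165 × 0.38475 = 0.01238 m

S_c ≈ 0.0124 m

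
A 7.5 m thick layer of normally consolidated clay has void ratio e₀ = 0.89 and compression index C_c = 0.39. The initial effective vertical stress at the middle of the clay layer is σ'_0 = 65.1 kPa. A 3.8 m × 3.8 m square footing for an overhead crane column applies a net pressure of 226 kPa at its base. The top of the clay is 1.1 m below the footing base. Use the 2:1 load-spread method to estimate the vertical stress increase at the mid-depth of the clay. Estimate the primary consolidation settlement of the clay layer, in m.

S_c ≈ 0.345 m

Mid-depth of clay below the footing base: z = 1.1 + 7.5/2 = 4.85 m.
Stress increase at mid-clay by the 2:1 spreading method:
Δσ = qBL/((B+z)(L+z)) = 226×3.8×3.8/((3.8+4.85)(3.8+4.85)) = 43.616 kPa
Final effective stress: σ'_f = σ'_0 + Δσ = 65.1 + 43.616 = 108.72 kPa.
Normally consolidated clay, so the full stress increment lies on the virgin compression line:
S_c = C_c·H/(1+e₀)·log₁₀(σ'_f/σ'_0) = 0.39×7.5/(1+0.89)×log₁₀(108.72/65.1)
    = 1.5476 × 0.22273 = 0.3447 m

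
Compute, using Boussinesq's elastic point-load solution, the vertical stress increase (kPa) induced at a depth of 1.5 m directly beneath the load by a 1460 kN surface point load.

Δσ_z ≈ 310 kPa

Boussinesq vertical stress below a point load on an elastic half-space:
Δσ_z = 3P/(2πz²) · [1 + (r/z)²]^(−5/2)
r/z = 0/1.5 = 0; [1+(r/z)²]^(−5/2) = 1.
Δσ_z = 3×1460/(2π×1.5²) × 1 = 309.82 × 1 = 309.8 kPa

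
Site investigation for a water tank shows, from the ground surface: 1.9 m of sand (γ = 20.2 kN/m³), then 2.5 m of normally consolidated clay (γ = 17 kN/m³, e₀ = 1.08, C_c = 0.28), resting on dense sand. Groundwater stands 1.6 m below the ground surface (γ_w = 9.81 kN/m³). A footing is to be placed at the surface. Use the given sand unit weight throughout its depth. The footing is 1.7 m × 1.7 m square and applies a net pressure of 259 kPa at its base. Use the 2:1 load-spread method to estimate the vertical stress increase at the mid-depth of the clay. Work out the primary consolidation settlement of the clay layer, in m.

S_c ≈ 0.0789 m

Mid-depth of clay below the ground surface: z = 1.9 + 2.5/2 = 3.15 m.
Total vertical stress at mid-clay: σ_v = 20.2×1.9 + 17×1.25 = 59.63 kPa.
Pore pressure: u = 9.81×(3.15 − 1.6) = 15.206 kPa.
Initial effective stress: σ'_0 = σ_v − u = 59.63 − 15.206 = 44.424 kPa.
Stress increase at mid-clay by the 2:1 spreading method:
Δσ = qBL/((B+z)(L+z)) = 259×1.7×1.7/((1.7+3.15)(1.7+3.15)) = 31.821 kPa
Final effective stress: σ'_f = σ'_0 + Δσ = 44.424 + 31.821 = 76.245 kPa.
Normally consolidated clay, so the full stress increment lies on the virgin compression line:
S_c = C_c·H/(1+e₀)·log₁₀(σ'_f/σ'_0) = 0.28×2.5/(1+1.08)×log₁₀(76.245/44.424)
    = 0.33654 × 0.23459 = 0.07895 m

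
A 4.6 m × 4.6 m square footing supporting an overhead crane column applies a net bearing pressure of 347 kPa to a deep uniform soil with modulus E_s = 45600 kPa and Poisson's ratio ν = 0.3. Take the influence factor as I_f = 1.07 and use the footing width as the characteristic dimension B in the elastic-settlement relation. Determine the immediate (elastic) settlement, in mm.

Immediate (elastic) settlement: S_e = q·B·(1−ν²)/E_s · I_f.
S_e = 347 × 4.6 × (1 − 0.3²) / 45600 × 1.07
    = 347 × 4.6 × 0.91 / 45600 × 1.07
    = 0.03408 m = 34.08 mm

S_e ≈ 34.1 mm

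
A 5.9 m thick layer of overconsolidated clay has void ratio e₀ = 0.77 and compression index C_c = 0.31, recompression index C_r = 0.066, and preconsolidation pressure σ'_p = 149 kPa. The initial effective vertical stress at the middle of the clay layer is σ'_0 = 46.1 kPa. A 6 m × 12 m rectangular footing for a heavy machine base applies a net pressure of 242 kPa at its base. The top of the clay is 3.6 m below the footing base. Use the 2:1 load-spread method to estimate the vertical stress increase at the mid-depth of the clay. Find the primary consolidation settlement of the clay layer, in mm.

S_c ≈ 92.2 mm

Mid-depth of clay below the footing base: z = 3.6 + 5.9/2 = 6.55 m.
Stress increase at mid-clay by the 2:1 spreading method:
Δσ = qBL/((B+z)(L+z)) = 242×6×12/((6+6.55)(12+6.55)) = 74.845 kPa
Final effective stress: σ'_f = 46.1 + 74.845 = 120.94 kPa.
σ'_f = 120.94 ≤ σ'_p = 149 kPa, so the clay remains overconsolidated and only the recompression index applies:
S_c = C_r·H/(1+e₀)·log₁₀(σ'_f/σ'_0) = 0.066×5.9/1.77×log₁₀(120.94/46.1)
    = 0.22 × 0.41887 = 0.09215 m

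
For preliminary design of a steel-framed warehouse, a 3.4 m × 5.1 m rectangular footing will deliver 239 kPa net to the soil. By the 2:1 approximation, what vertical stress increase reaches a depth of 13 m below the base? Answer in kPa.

By the 2:1 method the load spreads at 1 horizontal : 2 vertical, so at depth z the loaded area has grown by z in each plan dimension:
Δσ = qBL/((B+z)(L+z)) = 239×3.4×5.1/((3.4+13)(5.1+13)) = 13.961 kPa

Δσ_z ≈ 14 kPa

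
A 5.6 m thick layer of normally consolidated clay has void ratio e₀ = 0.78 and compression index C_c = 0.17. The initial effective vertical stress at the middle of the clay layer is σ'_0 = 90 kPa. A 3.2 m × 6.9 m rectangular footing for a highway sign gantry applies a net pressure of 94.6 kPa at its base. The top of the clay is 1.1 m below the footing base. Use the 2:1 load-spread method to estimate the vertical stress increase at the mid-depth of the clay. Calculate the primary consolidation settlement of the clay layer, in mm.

S_c ≈ 61.4 mm

Mid-depth of clay below the footing base: z = 1.1 + 5.6/2 = 3.9 m.
Stress increase at mid-clay by the 2:1 spreading method:
Δσ = qBL/((B+z)(L+z)) = 94.6×3.2×6.9/((3.2+3.9)(6.9+3.9)) = 27.24 kPa
Final effective stress: σ'_f = σ'_0 + Δσ = 90 + 27.24 = 117.24 kPa.
Normally consolidated clay, so the full stress increment lies on the virgin compression line:
S_c = C_c·H/(1+e₀)·log₁₀(σ'_f/σ'_0) = 0.17×5.6/(1+0.78)×log₁₀(117.24/90)
    = 0.53483 × 0.11483 = 0.06141 m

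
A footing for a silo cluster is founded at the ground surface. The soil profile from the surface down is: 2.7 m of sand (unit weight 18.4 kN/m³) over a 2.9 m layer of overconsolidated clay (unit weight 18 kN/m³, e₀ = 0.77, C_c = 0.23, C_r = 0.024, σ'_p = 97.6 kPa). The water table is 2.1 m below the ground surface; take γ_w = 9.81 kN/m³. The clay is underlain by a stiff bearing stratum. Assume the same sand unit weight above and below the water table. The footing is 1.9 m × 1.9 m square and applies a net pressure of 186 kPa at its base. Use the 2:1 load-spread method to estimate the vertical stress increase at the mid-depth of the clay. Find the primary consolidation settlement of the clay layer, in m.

Mid-depth of clay below the ground surface: z = 2.7 + 2.9/2 = 4.15 m.
Total vertical stress at mid-clay: σ_v = 18.4×2.7 + 18×1.45 = 75.78 kPa.
Pore pressure: u = 9.81×(4.15 − 2.1) = 20.11 kPa.
Initial effective stress: σ'_0 = σ_v − u = 75.78 − 20.11 = 55.67 kPa.
Stress increase at mid-clay by the 2:1 spreading method:
Δσ = qBL/((B+z)(L+z)) = 186×1.9×1.9/((1.9+4.15)(1.9+4.15)) = 18.345 kPa
Final effective stress: σ'_f = 55.67 + 18.345 = 74.015 kPa.
σ'_f = 74.015 ≤ σ'_p = 97.6 kPa, so the clay remains overconsolidated and only the recompression index applies:
S_c = C_r·H/(1+e₀)·log₁₀(σ'_f/σ'_0) = 0.024×2.9/1.77×log₁₀(74.015/55.67)
    = 0.039322 × 0.1237 = 0.004864 m

S_c ≈ 0.00486 m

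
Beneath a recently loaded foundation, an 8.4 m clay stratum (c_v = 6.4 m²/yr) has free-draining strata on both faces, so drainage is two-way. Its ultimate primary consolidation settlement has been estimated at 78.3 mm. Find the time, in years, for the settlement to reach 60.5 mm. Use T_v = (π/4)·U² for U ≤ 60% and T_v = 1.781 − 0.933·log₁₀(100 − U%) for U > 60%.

Drainage path length: H_d = H/2 = 4.2 m (double drainage).
U = S(t)/S_ult = 60.5/78.3 = 0.7727.
U > 60%: T_v = 1.781 − 0.933·log₁₀(100 − 77.267) = 0.51524.
t = T_v·H_d²/c_v = 0.51524×4.2²/6.4 = 1.42 years.

t ≈ 1.42 years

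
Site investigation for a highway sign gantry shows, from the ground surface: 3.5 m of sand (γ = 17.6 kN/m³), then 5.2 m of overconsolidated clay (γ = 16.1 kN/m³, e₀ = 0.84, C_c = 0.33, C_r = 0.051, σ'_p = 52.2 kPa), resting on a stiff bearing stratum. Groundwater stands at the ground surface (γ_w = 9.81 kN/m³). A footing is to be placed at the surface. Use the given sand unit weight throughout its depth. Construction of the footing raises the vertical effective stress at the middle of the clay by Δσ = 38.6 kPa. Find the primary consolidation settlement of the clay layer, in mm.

Mid-depth of clay below the ground surface: z = 3.5 + 5.2/2 = 6.1 m.
Total vertical stress at mid-clay: σ_v = 17.6×3.5 + 16.1×2.6 = 103.46 kPa.
Pore pressure: u = 9.81×(6.1 − 0) = 59.841 kPa.
Initial effective stress: σ'_0 = σ_v − u = 103.46 − 59.841 = 43.619 kPa.
Final effective stress: σ'_f = 43.619 + 38.6 = 82.219 kPa.
σ'_f = 82.219 > σ'_p = 52.2 kPa, so the stress path crosses the preconsolidation pressure — recompression up to σ'_p, then virgin compression beyond:
S_c = H/(1+e₀)·[C_r·log₁₀(σ'_p/σ'_0) + C_c·log₁₀(σ'_f/σ'_p)]
    = 5.2/1.84 × [0.051×log₁₀(52.2/43.619) + 0.33×log₁₀(82.219/52.2)]
    = 2.8261 × [0.0039777 + 0.06511] = 0.1952 m

S_c ≈ 195 mm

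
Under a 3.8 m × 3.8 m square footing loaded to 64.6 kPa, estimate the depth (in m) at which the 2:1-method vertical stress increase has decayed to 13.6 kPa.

2:1 spreading — at depth z the loaded area has grown by z in each plan dimension:
qB²/(B+z)² = Δσ_z ⇒ z = B(√(q/Δσ_z) − 1) = 3.8×(√(64.6/13.6) − 1) = 4.482 m

z ≈ 4.48 m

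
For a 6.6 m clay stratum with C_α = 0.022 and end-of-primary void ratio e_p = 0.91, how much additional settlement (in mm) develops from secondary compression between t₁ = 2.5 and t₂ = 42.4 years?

Secondary compression: S_s = C_α·H/(1+e_p)·log₁₀(t₂/t₁)
S_s = 0.022×6.6/(1+0.91)×log₁₀(42.4/2.5)
    = 0.07602 × 1.229 = 0.09346 m

S_s ≈ 93.5 mm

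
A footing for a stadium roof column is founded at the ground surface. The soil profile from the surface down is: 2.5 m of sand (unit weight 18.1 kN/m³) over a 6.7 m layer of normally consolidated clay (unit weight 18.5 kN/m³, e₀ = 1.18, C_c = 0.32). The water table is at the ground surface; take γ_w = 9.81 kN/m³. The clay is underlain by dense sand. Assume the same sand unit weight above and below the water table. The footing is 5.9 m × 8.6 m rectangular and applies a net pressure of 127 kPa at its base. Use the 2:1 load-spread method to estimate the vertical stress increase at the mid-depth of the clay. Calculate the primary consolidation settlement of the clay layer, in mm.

Mid-depth of clay below the ground surface: z = 2.5 + 6.7/2 = 5.85 m.
Total vertical stress at mid-clay: σ_v = 18.1×2.5 + 18.5×3.35 = 107.22 kPa.
Pore pressure: u = 9.81×(5.85 − 0) = 57.389 kPa.
Initial effective stress: σ'_0 = σ_v − u = 107.22 − 57.389 = 49.831 kPa.
Stress increase at mid-clay by the 2:1 spreading method:
Δσ = qBL/((B+z)(L+z)) = 127×5.9×8.6/((5.9+5.85)(8.6+5.85)) = 37.953 kPa
Final effective stress: σ'_f = σ'_0 + Δσ = 49.831 + 37.953 = 87.784 kPa.
Normally consolidated clay, so the full stress increment lies on the virgin compression line:
S_c = C_c·H/(1+e₀)·log₁₀(σ'_f/σ'_0) = 0.32×6.7/(1+1.18)×log₁₀(87.784/49.831)
    = 0.98349 × 0.24592 = 0.2419 m

S_c ≈ 242 mm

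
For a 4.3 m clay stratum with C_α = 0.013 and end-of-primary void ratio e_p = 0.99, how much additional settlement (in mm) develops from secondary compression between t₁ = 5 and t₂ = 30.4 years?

Secondary compression: S_s = C_α·H/(1+e_p)·log₁₀(t₂/t₁)
S_s = 0.013×4.3/(1+0.99)×log₁₀(30.4/5)
    = 0.02809 × 0.7839 = 0.02202 m

S_s ≈ 22 mm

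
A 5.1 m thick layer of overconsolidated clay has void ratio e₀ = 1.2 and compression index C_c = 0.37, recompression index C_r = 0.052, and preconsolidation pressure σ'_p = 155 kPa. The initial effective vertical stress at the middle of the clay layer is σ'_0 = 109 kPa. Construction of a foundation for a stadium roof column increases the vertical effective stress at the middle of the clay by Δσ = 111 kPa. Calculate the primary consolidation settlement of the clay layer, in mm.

S_c ≈ 149 mm

Final effective stress: σ'_f = 109 + 111 = 220 kPa.
σ'_f = 220 > σ'_p = 155 kPa, so the stress path crosses the preconsolidation pressure — recompression up to σ'_p, then virgin compression beyond:
S_c = H/(1+e₀)·[C_r·log₁₀(σ'_p/σ'_0) + C_c·log₁₀(σ'_f/σ'_p)]
    = 5.1/2.2 × [0.052×log₁₀(155/109) + 0.37×log₁₀(220/155)]
    = 2.3182 × [0.0079511 + 0.056274] = 0.1489 m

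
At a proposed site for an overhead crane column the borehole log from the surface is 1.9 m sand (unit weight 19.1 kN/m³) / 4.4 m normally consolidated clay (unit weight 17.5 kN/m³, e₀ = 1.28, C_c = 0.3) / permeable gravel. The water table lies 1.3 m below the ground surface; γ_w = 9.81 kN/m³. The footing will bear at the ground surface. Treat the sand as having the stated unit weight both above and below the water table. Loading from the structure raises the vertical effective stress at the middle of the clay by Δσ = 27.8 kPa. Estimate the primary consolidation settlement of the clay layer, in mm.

S_c ≈ 116 mm

Mid-depth of clay below the ground surface: z = 1.9 + 4.4/2 = 4.1 m.
Total vertical stress at mid-clay: σ_v = 19.1×1.9 + 17.5×2.2 = 74.79 kPa.
Pore pressure: u = 9.81×(4.1 − 1.3) = 27.468 kPa.
Initial effective stress: σ'_0 = σ_v − u = 74.79 − 27.468 = 47.322 kPa.
Final effective stress: σ'_f = σ'_0 + Δσ = 47.322 + 27.8 = 75.122 kPa.
Normally consolidated clay, so the full stress increment lies on the virgin compression line:
S_c = C_c·H/(1+e₀)·log₁₀(σ'_f/σ'_0) = 0.3×4.4/(1+1.28)×log₁₀(75.122/47.322)
    = 0.57895 × 0.2007 = 0.1162 m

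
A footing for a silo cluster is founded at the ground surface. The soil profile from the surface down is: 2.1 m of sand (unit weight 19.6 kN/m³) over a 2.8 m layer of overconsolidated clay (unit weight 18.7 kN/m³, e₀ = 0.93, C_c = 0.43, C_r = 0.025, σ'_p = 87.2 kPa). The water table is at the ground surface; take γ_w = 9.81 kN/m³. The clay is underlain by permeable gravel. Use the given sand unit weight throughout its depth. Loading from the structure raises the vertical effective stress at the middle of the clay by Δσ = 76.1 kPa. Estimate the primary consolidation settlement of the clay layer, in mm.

Mid-depth of clay below the ground surface: z = 2.1 + 2.8/2 = 3.5 m.
Total vertical stress at mid-clay: σ_v = 19.6×2.1 + 18.7×1.4 = 67.34 kPa.
Pore pressure: u = 9.81×(3.5 − 0) = 34.335 kPa.
Initial effective stress: σ'_0 = σ_v − u = 67.34 − 34.335 = 33.005 kPa.
Final effective stress: σ'_f = 33.005 + 76.1 = 109.1 kPa.
σ'_f = 109.1 > σ'_p = 87.2 kPa, so the stress path crosses the preconsolidation pressure — recompression up to σ'_p, then virgin compression beyond:
S_c = H/(1+e₀)·[C_r·log₁₀(σ'_p/σ'_0) + C_c·log₁₀(σ'_f/σ'_p)]
    = 2.8/1.93 × [0.025×log₁₀(87.2/33.005) + 0.43×log₁₀(109.1/87.2)]
    = 1.4508 × [0.010548 + 0.041843] = 0.07601 m

S_c ≈ 76 mm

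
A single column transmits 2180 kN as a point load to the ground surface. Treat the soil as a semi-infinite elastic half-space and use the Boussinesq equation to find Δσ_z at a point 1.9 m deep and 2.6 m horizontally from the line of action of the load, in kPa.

Boussinesq vertical stress below a point load on an elastic half-space:
Δσ_z = 3P/(2πz²) · [1 + (r/z)²]^(−5/2)
r/z = 2.6/1.9 = 1.3684; [1+(r/z)²]^(−5/2) = 0.071502.
Δσ_z = 3×2180/(2π×1.9²) × 0.071502 = 288.33 × 0.071502 = 20.62 kPa

Δσ_z ≈ 20.6 kPa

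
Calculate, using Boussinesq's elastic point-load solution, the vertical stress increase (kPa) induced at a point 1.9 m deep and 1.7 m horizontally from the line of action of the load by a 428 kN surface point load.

Δσ_z ≈ 13 kPa

Boussinesq vertical stress below a point load on an elastic half-space:
Δσ_z = 3P/(2πz²) · [1 + (r/z)²]^(−5/2)
r/z = 1.7/1.9 = 0.89474; [1+(r/z)²]^(−5/2) = 0.22987.
Δσ_z = 3×428/(2π×1.9²) × 0.22987 = 56.608 × 0.22987 = 13.01 kPa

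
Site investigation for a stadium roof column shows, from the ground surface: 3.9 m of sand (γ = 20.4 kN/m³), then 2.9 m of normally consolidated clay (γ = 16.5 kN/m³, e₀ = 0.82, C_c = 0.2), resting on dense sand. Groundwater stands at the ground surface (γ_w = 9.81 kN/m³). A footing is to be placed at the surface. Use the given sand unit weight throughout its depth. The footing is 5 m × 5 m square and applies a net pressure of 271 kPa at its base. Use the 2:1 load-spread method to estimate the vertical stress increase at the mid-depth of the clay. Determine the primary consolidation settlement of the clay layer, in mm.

Mid-depth of clay below the ground surface: z = 3.9 + 2.9/2 = 5.35 m.
Total vertical stress at mid-clay: σ_v = 20.4×3.9 + 16.5×1.45 = 103.48 kPa.
Pore pressure: u = 9.81×(5.35 − 0) = 52.483 kPa.
Initial effective stress: σ'_0 = σ_v − u = 103.48 − 52.483 = 50.997 kPa.
Stress increase at mid-clay by the 2:1 spreading method:
Δσ = qBL/((B+z)(L+z)) = 271×5×5/((5+5.35)(5+5.35)) = 63.245 kPa
Final effective stress: σ'_f = σ'_0 + Δσ = 50.997 + 63.245 = 114.24 kPa.
Normally consolidated clay, so the full stress increment lies on the virgin compression line:
S_c = C_c·H/(1+e₀)·log₁₀(σ'_f/σ'_0) = 0.2×2.9/(1+0.82)×log₁₀(114.24/50.997)
    = 0.31868 × 0.35027 = 0.1116 m

S_c ≈ 112 mm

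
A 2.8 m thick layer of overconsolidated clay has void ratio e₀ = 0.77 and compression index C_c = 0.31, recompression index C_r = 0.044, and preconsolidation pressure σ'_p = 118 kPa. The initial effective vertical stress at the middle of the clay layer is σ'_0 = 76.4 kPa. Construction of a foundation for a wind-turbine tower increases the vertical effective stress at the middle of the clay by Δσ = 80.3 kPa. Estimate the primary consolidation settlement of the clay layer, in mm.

S_c ≈ 73.5 mm

Final effective stress: σ'_f = 76.4 + 80.3 = 156.7 kPa.
σ'_f = 156.7 > σ'_p = 118 kPa, so the stress path crosses the preconsolidation pressure — recompression up to σ'_p, then virgin compression beyond:
S_c = H/(1+e₀)·[C_r·log₁₀(σ'_p/σ'_0) + C_c·log₁₀(σ'_f/σ'_p)]
    = 2.8/1.77 × [0.044×log₁₀(118/76.4) + 0.31×log₁₀(156.7/118)]
    = 1.5819 × [0.0083067 + 0.038188] = 0.07355 m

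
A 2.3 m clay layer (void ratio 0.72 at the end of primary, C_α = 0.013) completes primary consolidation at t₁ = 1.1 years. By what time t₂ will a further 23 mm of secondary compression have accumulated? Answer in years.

S_s = C_α·H/(1+e_p)·log₁₀(t₂/t₁) ⇒ log₁₀(t₂/t₁) = S_s·(1+e_p)/(C_α·H).
log₁₀(t₂/t₁) = 0.023 × (1+0.72) / (0.013×2.3) = 1.323
t₂ = t₁ × 10^1.323 = 1.1 × 21.04 = 23.15 years

t₂ ≈ 23.1 years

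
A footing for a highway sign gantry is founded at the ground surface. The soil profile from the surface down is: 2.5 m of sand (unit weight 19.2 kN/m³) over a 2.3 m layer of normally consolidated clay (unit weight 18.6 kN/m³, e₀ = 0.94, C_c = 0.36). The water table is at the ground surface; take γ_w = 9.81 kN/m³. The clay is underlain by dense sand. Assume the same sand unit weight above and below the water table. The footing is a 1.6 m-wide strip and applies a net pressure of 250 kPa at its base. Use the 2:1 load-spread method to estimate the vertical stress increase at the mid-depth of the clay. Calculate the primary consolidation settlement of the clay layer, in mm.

S_c ≈ 220 mm

Mid-depth of clay below the ground surface: z = 2.5 + 2.3/2 = 3.65 m.
Total vertical stress at mid-clay: σ_v = 19.2×2.5 + 18.6×1.15 = 69.39 kPa.
Pore pressure: u = 9.81×(3.65 − 0) = 35.806 kPa.
Initial effective stress: σ'_0 = σ_v − u = 69.39 − 35.806 = 33.584 kPa.
Stress increase at mid-clay by the 2:1 spreading method:
Δσ = qB/(B+z) = 250×1.6/(1.6+3.65) = 76.19 kPa
Final effective stress: σ'_f = σ'_0 + Δσ = 33.584 + 76.19 = 109.77 kPa.
Normally consolidated clay, so the full stress increment lies on the virgin compression line:
S_c = C_c·H/(1+e₀)·log₁₀(σ'_f/σ'_0) = 0.36×2.3/(1+0.94)×log₁₀(109.77/33.584)
    = 0.4268 × 0.51435 = 0.2195 m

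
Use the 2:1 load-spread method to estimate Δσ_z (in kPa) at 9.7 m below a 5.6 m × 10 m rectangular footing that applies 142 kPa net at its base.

Δσ_z ≈ 26.4 kPa

By the 2:1 method the load spreads at 1 horizontal : 2 vertical, so at depth z the loaded area has grown by z in each plan dimension:
Δσ = qBL/((B+z)(L+z)) = 142×5.6×10/((5.6+9.7)(10+9.7)) = 26.383 kPa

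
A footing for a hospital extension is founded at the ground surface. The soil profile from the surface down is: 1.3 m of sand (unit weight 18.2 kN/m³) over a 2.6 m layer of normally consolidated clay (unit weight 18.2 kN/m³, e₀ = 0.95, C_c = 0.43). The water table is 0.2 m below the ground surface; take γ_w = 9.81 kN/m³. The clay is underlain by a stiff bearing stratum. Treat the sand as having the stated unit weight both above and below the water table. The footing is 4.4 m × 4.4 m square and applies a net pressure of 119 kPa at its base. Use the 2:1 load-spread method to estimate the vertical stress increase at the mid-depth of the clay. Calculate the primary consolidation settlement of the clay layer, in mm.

Mid-depth of clay below the ground surface: z = 1.3 + 2.6/2 = 2.6 m.
Total vertical stress at mid-clay: σ_v = 18.2×1.3 + 18.2×1.3 = 47.32 kPa.
Pore pressure: u = 9.81×(2.6 − 0.2) = 23.544 kPa.
Initial effective stress: σ'_0 = σ_v − u = 47.32 − 23.544 = 23.776 kPa.
Stress increase at mid-clay by the 2:1 spreading method:
Δσ = qBL/((B+z)(L+z)) = 119×4.4×4.4/((4.4+2.6)(4.4+2.6)) = 47.017 kPa
Final effective stress: σ'_f = σ'_0 + Δσ = 23.776 + 47.017 = 70.793 kPa.
Normally consolidated clay, so the full stress increment lies on the virgin compression line:
S_c = C_c·H/(1+e₀)·log₁₀(σ'_f/σ'_0) = 0.43×2.6/(1+0.95)×log₁₀(70.793/23.776)
    = 0.57333 × 0.47385 = 0.2717 m

S_c ≈ 272 mm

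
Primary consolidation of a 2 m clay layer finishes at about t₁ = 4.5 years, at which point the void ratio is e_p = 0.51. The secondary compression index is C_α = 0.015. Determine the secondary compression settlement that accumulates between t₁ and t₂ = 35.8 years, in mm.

S_s ≈ 17.9 mm

Secondary compression: S_s = C_α·H/(1+e_p)·log₁₀(t₂/t₁)
S_s = 0.015×2/(1+0.51)×log₁₀(35.8/4.5)
    = 0.01987 × 0.9007 = 0.01789 m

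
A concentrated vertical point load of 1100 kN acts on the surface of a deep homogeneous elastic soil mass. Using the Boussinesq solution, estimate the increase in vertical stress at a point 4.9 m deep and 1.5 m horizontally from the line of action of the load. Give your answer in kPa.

Δσ_z ≈ 17.5 kPa

Boussinesq vertical stress below a point load on an elastic half-space:
Δσ_z = 3P/(2πz²) · [1 + (r/z)²]^(−5/2)
r/z = 1.5/4.9 = 0.30612; [1+(r/z)²]^(−5/2) = 0.79936.
Δσ_z = 3×1100/(2π×4.9²) × 0.79936 = 21.875 × 0.79936 = 17.49 kPa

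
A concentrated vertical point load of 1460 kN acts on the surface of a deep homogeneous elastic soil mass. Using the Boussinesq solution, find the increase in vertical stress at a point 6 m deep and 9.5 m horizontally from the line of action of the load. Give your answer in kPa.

Δσ_z ≈ 0.841 kPa

Boussinesq vertical stress below a point load on an elastic half-space:
Δσ_z = 3P/(2πz²) · [1 + (r/z)²]^(−5/2)
r/z = 9.5/6 = 1.5833; [1+(r/z)²]^(−5/2) = 0.043419.
Δσ_z = 3×1460/(2π×6²) × 0.043419 = 19.364 × 0.043419 = 0.8408 kPa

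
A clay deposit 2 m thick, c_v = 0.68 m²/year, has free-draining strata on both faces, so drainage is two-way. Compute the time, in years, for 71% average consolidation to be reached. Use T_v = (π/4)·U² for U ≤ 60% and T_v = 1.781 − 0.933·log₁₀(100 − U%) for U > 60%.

t ≈ 0.613 years

Drainage path length: H_d = H/2 = 1 m (double drainage).
U > 60%: T_v = 1.781 − 0.933·log₁₀(100 − 71) = 0.41658.
t = T_v·H_d²/c_v = 0.41658×1²/0.68 = 0.6126 years.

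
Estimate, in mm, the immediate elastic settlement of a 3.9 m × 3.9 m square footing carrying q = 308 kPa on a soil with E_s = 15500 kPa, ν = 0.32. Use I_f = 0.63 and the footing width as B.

Immediate (elastic) settlement: S_e = q·B·(1−ν²)/E_s · I_f.
S_e = 308 × 3.9 × (1 − 0.32²) / 15500 × 0.63
    = 308 × 3.9 × 0.8976 / 15500 × 0.63
    = 0.04382 m = 43.82 mm

S_e ≈ 43.8 mm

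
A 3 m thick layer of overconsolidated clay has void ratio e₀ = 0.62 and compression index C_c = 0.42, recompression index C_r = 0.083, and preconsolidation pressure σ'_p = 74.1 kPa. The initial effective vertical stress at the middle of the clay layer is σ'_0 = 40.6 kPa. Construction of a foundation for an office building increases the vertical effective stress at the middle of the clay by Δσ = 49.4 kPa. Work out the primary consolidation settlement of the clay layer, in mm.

Final effective stress: σ'_f = 40.6 + 49.4 = 90 kPa.
σ'_f = 90 > σ'_p = 74.1 kPa, so the stress path crosses the preconsolidation pressure — recompression up to σ'_p, then virgin compression beyond:
S_c = H/(1+e₀)·[C_r·log₁₀(σ'_p/σ'_0) + C_c·log₁₀(σ'_f/σ'_p)]
    = 3/1.62 × [0.083×log₁₀(74.1/40.6) + 0.42×log₁₀(90/74.1)]
    = 1.8519 × [0.021687 + 0.035458] = 0.1058 m

S_c ≈ 106 mm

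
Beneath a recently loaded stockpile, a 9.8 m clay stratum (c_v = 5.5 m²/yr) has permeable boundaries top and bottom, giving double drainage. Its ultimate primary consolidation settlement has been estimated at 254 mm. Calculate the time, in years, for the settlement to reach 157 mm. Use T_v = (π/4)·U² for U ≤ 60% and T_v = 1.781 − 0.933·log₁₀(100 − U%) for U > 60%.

t ≈ 1.33 years

Drainage path length: H_d = H/2 = 4.9 m (double drainage).
U = S(t)/S_ult = 157/254 = 0.6181.
U > 60%: T_v = 1.781 − 0.933·log₁₀(100 − 61.811) = 0.30505.
t = T_v·H_d²/c_v = 0.30505×4.9²/5.5 = 1.332 years.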